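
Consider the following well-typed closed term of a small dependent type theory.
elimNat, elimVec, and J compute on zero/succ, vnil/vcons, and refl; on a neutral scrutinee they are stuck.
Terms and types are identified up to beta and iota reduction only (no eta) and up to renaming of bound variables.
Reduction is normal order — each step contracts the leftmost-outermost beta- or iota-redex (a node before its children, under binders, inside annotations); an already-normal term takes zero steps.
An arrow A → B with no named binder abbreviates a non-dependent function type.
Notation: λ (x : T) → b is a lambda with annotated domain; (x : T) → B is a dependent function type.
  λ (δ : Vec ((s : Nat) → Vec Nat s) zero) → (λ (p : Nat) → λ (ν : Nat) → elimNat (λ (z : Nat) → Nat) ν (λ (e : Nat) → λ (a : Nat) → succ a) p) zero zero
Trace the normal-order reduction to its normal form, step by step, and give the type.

reduction (normal order):
  λ (δ : Vec ((s : Nat) → Vec Nat s) zero) → (λ (p : Nat) → λ (ν : Nat) → elimNat (λ (z : Nat) → Nat) ν (λ (e : Nat) → λ (a : Nat) → succ a) p) zero zero
  ~> λ (δ : Vec ((s : Nat) → Vec Nat s) zero) → (λ (p : Nat) → elimNat (λ (ν : Nat) → Nat) p (λ (z : Nat) → λ (e : Nat) → succ e) zero) zero
  ~> λ (δ : Vec ((s : Nat) → Vec Nat s) zero) → elimNat (λ (p : Nat) → Nat) zero (λ (ν : Nat) → λ (z : Nat) → succ z) zero
  ~> λ (δ : Vec ((s : Nat) → Vec Nat s) zero) → zero
inferred type:
  Vec ((δ : Nat) → Vec Nat δ) zero → Nat


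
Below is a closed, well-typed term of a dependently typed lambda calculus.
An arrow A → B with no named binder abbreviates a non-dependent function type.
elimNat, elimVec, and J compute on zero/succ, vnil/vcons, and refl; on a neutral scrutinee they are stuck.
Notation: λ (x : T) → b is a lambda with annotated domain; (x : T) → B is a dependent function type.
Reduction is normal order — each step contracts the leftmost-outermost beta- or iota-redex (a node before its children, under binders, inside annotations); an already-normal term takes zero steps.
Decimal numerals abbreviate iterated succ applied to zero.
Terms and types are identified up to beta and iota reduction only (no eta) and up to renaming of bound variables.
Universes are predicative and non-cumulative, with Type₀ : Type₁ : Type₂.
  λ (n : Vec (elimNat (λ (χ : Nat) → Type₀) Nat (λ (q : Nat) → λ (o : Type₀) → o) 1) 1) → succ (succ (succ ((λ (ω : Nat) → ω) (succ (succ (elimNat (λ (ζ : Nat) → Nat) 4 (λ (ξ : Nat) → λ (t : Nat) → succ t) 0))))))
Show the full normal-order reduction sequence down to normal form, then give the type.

reduction (normal order):
  λ (n : Vec (elimNat (λ (χ : Nat) → Type₀) Nat (λ (q : Nat) → λ (o : Type₀) → o) 1) 1) → succ (succ (succ ((λ (ω : Nat) → ω) (succ (succ (elimNat (λ (ζ : Nat) → Nat) 4 (λ (ξ : Nat) → λ (t : Nat) → succ t) 0))))))
  ~> λ (n : Vec ((λ (χ : Nat) → λ (q : Type₀) → q) 0 (elimNat (λ (o : Nat) → Type₀) Nat (λ (ω : Nat) → λ (ζ : Type₀) → ζ) 0)) 1) → succ (succ (succ ((λ (ξ : Nat) → ξ) (succ (succ (elimNat (λ (t : Nat) → Nat) 4 (λ (κ : Nat) → λ (i : Nat) → succ i) 0))))))
  ~> λ (n : Vec ((λ (χ : Type₀) → χ) (elimNat (λ (q : Nat) → Type₀) Nat (λ (o : Nat) → λ (ω : Type₀) → ω) 0)) 1) → succ (succ (succ ((λ (ζ : Nat) → ζ) (succ (succ (elimNat (λ (ξ : Nat) → Nat) 4 (λ (t : Nat) → λ (κ : Nat) → succ κ) 0))))))
  ~> λ (n : Vec (elimNat (λ (χ : Nat) → Type₀) Nat (λ (q : Nat) → λ (o : Type₀) → o) 0) 1) → succ (succ (succ ((λ (ω : Nat) → ω) (succ (succ (elimNat (λ (ζ : Nat) → Nat) 4 (λ (ξ : Nat) → λ (t : Nat) → succ t) 0))))))
  ~> λ (n : Vec Nat 1) → succ (succ (succ ((λ (χ : Nat) → χ) (succ (succ (elimNat (λ (q : Nat) → Nat) 4 (λ (o : Nat) → λ (ω : Nat) → succ ω) 0))))))
  ~> λ (n : Vec Nat 1) → succ (succ (succ (succ (succ (elimNat (λ (χ : Nat) → Nat) 4 (λ (q : Nat) → λ (o : Nat) → succ o) 0)))))
  ~> λ (n : Vec Nat 1) → 9
the term's type:
  Vec Nat 1 → Nat


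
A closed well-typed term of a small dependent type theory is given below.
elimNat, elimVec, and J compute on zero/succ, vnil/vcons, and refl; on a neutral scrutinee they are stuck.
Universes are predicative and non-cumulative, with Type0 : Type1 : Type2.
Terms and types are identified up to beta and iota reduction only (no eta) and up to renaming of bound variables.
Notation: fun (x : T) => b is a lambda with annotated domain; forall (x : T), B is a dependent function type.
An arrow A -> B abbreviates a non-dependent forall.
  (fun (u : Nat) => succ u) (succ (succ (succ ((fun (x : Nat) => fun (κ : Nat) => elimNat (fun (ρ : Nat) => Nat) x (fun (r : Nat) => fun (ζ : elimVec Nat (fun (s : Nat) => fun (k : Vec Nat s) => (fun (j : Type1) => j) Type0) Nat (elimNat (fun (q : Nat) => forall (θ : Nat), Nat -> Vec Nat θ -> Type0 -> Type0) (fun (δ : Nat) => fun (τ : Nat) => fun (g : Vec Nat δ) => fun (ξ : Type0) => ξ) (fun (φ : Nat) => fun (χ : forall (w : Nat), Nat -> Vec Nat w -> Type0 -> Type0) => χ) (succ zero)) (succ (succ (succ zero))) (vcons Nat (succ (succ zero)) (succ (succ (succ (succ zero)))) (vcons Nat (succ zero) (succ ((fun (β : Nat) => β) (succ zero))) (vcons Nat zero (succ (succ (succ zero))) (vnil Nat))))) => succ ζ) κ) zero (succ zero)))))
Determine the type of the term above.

type:
  Nat


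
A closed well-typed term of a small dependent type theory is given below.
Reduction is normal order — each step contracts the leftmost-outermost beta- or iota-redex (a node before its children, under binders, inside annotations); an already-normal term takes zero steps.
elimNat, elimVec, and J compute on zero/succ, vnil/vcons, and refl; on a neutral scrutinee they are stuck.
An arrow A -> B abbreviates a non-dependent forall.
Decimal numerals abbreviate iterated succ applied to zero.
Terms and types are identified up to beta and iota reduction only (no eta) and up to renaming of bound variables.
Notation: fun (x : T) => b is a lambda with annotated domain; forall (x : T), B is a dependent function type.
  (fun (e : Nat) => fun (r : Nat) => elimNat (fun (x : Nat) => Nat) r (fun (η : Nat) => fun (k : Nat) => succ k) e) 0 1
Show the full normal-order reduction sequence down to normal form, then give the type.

normal-order reduction sequence:
  (fun (e : Nat) => fun (r : Nat) => elimNat (fun (x : Nat) => Nat) r (fun (η : Nat) => fun (k : Nat) => succ k) e) 0 1
  ~> (fun (e : Nat) => elimNat (fun (r : Nat) => Nat) e (fun (x : Nat) => fun (η : Nat) => succ η) 0) 1
  ~> elimNat (fun (e : Nat) => Nat) 1 (fun (r : Nat) => fun (x : Nat) => succ x) 0
  ~> 1
type:
  Nat


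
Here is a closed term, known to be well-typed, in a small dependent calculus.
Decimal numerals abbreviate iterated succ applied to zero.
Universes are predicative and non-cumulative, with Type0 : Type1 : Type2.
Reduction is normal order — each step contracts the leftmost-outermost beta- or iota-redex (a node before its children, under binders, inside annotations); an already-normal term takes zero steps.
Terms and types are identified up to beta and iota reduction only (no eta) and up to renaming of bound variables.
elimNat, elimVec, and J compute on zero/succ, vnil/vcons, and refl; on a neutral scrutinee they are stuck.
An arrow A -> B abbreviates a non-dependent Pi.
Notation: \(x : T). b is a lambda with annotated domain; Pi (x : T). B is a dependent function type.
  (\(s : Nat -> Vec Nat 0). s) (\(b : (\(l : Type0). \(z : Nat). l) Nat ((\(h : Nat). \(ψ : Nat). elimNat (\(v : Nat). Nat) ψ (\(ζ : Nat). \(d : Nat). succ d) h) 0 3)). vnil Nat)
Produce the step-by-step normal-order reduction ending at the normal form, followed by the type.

normal-order reduction sequence:
  (\(s : Nat -> Vec Nat 0). s) (\(b : (\(l : Type0). \(z : Nat). l) Nat ((\(h : Nat). \(ψ : Nat). elimNat (\(v : Nat). Nat) ψ (\(ζ : Nat). \(d : Nat). succ d) h) 0 3)). vnil Nat)
  ~> \(s : (\(b : Type0). \(l : Nat). b) Nat ((\(z : Nat). \(h : Nat). elimNat (\(ψ : Nat). Nat) h (\(v : Nat). \(ζ : Nat). succ ζ) z) 0 3)). vnil Nat
  ~> \(s : (\(b : Nat). Nat) ((\(l : Nat). \(z : Nat). elimNat (\(h : Nat). Nat) z (\(ψ : Nat). \(v : Nat). succ v) l) 0 3)). vnil Nat
  ~> \(s : Nat). vnil Nat
inferred type:
  Nat -> Vec Nat 0


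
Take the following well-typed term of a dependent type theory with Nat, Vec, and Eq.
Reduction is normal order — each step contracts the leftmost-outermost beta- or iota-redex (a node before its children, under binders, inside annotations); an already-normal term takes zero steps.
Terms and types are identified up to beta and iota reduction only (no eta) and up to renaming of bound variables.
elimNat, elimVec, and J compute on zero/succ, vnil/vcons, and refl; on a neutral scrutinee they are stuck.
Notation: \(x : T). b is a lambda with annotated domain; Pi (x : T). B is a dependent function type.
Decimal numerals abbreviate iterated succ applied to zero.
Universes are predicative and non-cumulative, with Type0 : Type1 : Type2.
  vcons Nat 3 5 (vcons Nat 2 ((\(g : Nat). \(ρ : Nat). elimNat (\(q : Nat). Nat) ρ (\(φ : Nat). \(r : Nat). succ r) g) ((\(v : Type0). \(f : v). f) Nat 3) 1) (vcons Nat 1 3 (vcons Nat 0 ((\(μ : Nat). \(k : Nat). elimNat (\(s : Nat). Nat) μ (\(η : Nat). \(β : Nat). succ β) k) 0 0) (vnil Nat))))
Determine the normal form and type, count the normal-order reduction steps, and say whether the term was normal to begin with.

reduced normal form:
  vcons Nat 3 5 (vcons Nat 2 4 (vcons Nat 1 3 (vcons Nat 0 0 (vnil Nat))))
inferred type:
  Vec Nat 4
reduction steps (normal order): 17
already normal: no
first redex: a beta-redex


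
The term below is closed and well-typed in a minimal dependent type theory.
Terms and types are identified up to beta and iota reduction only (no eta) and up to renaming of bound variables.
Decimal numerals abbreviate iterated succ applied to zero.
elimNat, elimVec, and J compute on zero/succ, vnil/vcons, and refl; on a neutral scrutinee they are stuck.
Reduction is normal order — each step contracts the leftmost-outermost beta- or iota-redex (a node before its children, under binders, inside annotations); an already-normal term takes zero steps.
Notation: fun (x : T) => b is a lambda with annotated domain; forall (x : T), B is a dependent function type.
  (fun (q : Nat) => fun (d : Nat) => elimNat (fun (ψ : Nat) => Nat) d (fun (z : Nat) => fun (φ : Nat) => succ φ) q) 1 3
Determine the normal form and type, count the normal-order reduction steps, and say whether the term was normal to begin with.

resulting normal form:
  4
inferred type:
  Nat
reduction steps (normal order): 6
already normal: no
first contracted redex: a beta-redex


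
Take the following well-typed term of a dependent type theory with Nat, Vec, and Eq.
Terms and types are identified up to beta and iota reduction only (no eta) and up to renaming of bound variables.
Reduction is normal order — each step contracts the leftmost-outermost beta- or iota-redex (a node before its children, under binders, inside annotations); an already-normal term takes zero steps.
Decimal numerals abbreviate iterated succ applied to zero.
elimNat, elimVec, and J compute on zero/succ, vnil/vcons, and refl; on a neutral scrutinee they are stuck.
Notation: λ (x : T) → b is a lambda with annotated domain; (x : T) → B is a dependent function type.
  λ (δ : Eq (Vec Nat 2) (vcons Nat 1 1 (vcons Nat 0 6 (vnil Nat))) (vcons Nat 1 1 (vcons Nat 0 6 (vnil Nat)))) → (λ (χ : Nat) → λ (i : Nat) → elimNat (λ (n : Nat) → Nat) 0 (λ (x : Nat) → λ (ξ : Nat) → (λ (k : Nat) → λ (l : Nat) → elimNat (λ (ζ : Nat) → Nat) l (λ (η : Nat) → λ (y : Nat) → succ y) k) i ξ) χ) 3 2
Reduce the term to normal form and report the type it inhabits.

normal form:
  λ (δ : Eq (Vec Nat 2) (vcons Nat 1 1 (vcons Nat 0 6 (vnil Nat))) (vcons Nat 1 1 (vcons Nat 0 6 (vnil Nat)))) → 6
inferred type:
  (δ : Eq (Vec Nat 2) (vcons Nat 1 1 (vcons Nat 0 6 (vnil Nat))) (vcons Nat 1 1 (vcons Nat 0 6 (vnil Nat)))) → Nat
observation: normalization takes exactly 39 steps under the normal-order strategy.


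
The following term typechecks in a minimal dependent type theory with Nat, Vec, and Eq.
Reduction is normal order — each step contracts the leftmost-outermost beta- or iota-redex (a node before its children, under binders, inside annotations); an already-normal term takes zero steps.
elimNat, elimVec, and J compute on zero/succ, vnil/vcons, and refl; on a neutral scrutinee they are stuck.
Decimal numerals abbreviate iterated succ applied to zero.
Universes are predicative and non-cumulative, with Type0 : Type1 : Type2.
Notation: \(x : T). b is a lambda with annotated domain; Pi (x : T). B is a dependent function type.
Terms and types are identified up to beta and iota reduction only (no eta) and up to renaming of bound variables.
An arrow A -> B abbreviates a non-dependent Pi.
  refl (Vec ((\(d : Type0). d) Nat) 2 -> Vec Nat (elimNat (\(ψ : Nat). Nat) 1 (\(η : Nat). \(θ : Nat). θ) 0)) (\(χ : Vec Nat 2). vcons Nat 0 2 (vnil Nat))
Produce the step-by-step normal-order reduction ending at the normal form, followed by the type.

normal-order reduction:
  refl (Vec ((\(d : Type0). d) Nat) 2 -> Vec Nat (elimNat (\(ψ : Nat). Nat) 1 (\(η : Nat). \(θ : Nat). θ) 0)) (\(χ : Vec Nat 2). vcons Nat 0 2 (vnil Nat))
  ~> refl (Vec Nat 2 -> Vec Nat (elimNat (\(d : Nat). Nat) 1 (\(ψ : Nat). \(η : Nat). η) 0)) (\(θ : Vec Nat 2). vcons Nat 0 2 (vnil Nat))
  ~> refl (Vec Nat 2 -> Vec Nat 1) (\(d : Vec Nat 2). vcons Nat 0 2 (vnil Nat))
type:
  Eq (Vec Nat 2 -> Vec Nat 1) (\(d : Vec Nat 2). vcons Nat 0 2 (vnil Nat)) (\(ψ : Vec Nat 2). vcons Nat 0 2 (vnil Nat))


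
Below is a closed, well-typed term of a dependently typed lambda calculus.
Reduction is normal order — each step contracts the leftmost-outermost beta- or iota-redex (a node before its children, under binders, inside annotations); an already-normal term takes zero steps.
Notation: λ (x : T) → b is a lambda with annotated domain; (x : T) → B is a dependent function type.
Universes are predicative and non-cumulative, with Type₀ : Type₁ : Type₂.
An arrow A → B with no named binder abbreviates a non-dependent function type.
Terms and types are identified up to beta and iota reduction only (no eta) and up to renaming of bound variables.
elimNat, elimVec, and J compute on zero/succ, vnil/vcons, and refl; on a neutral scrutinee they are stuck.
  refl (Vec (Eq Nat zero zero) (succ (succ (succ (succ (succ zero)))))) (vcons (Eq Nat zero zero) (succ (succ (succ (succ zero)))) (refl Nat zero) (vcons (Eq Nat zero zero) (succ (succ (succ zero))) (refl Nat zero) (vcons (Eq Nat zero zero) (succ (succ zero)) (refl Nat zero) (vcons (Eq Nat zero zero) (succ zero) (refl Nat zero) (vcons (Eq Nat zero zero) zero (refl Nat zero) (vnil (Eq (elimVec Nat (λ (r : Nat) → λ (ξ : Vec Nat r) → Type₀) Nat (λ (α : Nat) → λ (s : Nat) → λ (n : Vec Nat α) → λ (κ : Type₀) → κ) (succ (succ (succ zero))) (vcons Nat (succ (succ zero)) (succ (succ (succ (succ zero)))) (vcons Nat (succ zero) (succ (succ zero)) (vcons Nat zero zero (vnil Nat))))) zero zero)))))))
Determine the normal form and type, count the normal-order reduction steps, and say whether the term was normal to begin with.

reduced normal form:
  refl (Vec (Eq Nat zero zero) (succ (succ (succ (succ (succ zero)))))) (vcons (Eq Nat zero zero) (succ (succ (succ (succ zero)))) (refl Nat zero) (vcons (Eq Nat zero zero) (succ (succ (succ zero))) (refl Nat zero) (vcons (Eq Nat zero zero) (succ (succ zero)) (refl Nat zero) (vcons (Eq Nat zero zero) (succ zero) (refl Nat zero) (vcons (Eq Nat zero zero) zero (refl Nat zero) (vnil (Eq Nat zero zero)))))))
the term's type:
  Eq (Vec (Eq Nat zero zero) (succ (succ (succ (succ (succ zero)))))) (vcons (Eq Nat zero zero) (succ (succ (succ (succ zero)))) (refl Nat zero) (vcons (Eq Nat zero zero) (succ (succ (succ zero))) (refl Nat zero) (vcons (Eq Nat zero zero) (succ (succ zero)) (refl Nat zero) (vcons (Eq Nat zero zero) (succ zero) (refl Nat zero) (vcons (Eq Nat zero zero) zero (refl Nat zero) (vnil (Eq Nat zero zero))))))) (vcons (Eq Nat zero zero) (succ (succ (succ (succ zero)))) (refl Nat zero) (vcons (Eq Nat zero zero) (succ (succ (succ zero))) (refl Nat zero) (vcons (Eq Nat zero zero) (succ (succ zero)) (refl Nat zero) (vcons (Eq Nat zero zero) (succ zero) (refl Nat zero) (vcons (Eq Nat zero zero) zero (refl Nat zero) (vnil (Eq Nat zero zero)))))))
steps to reach normal form (normal order): 16
started in normal form: no
first redex: an elimVec iota-redex


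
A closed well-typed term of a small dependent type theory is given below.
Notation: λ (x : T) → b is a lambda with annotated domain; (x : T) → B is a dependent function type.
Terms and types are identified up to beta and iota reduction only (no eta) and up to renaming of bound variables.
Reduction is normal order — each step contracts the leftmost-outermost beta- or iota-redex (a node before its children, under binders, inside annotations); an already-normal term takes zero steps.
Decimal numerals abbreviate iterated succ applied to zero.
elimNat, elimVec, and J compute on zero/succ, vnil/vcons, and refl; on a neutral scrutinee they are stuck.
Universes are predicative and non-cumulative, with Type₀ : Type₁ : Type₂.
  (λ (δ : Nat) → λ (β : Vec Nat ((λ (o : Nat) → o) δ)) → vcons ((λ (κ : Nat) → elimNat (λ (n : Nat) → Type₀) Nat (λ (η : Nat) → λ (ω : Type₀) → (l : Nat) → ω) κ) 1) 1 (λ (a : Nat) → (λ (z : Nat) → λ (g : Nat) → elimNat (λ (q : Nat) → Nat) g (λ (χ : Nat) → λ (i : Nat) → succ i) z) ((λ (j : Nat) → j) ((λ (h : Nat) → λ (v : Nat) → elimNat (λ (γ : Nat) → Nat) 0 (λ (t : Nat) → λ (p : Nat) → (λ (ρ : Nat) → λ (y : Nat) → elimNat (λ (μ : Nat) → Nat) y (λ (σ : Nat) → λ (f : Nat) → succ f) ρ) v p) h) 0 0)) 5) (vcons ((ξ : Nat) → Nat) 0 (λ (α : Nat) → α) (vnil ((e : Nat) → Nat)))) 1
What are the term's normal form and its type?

reduced normal form:
  λ (δ : Vec Nat 1) → vcons ((β : Nat) → Nat) 1 (λ (o : Nat) → 5) (vcons ((κ : Nat) → Nat) 0 (λ (n : Nat) → n) (vnil ((η : Nat) → Nat)))
inferred type:
  (δ : Vec Nat 1) → Vec ((β : Nat) → Nat) 2


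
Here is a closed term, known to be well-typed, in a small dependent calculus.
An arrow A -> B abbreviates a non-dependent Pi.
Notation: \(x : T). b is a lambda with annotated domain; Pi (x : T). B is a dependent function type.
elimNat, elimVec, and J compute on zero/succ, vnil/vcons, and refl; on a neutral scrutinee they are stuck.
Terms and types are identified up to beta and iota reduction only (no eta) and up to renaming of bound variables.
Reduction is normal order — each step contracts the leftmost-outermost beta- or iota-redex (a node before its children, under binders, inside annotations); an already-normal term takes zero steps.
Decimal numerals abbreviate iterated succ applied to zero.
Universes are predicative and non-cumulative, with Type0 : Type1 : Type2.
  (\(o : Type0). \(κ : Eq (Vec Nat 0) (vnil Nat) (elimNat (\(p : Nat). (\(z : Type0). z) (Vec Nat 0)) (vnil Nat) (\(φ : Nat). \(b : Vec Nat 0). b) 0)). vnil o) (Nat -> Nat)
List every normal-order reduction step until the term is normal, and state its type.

reduction (normal order):
  (\(o : Type0). \(κ : Eq (Vec Nat 0) (vnil Nat) (elimNat (\(p : Nat). (\(z : Type0). z) (Vec Nat 0)) (vnil Nat) (\(φ : Nat). \(b : Vec Nat 0). b) 0)). vnil o) (Nat -> Nat)
  ~> \(o : Eq (Vec Nat 0) (vnil Nat) (elimNat (\(κ : Nat). (\(p : Type0). p) (Vec Nat 0)) (vnil Nat) (\(z : Nat). \(φ : Vec Nat 0). φ) 0)). vnil (Nat -> Nat)
  ~> \(o : Eq (Vec Nat 0) (vnil Nat) (vnil Nat)). vnil (Nat -> Nat)
type:
  Eq (Vec Nat 0) (vnil Nat) (vnil Nat) -> Vec (Nat -> Nat) 0


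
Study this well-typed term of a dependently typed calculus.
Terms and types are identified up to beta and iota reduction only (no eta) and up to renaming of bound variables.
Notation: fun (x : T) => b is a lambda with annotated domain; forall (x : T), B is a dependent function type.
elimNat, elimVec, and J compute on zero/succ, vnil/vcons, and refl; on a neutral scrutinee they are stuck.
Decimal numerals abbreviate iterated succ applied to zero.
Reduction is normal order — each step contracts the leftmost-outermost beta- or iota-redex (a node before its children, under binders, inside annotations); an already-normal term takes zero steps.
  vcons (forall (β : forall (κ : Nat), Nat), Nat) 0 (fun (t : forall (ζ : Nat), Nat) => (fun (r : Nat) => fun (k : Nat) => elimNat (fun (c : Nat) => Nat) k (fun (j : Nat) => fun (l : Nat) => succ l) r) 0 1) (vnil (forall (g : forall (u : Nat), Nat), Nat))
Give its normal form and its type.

resulting normal form:
  vcons (forall (β : forall (κ : Nat), Nat), Nat) 0 (fun (t : forall (ζ : Nat), Nat) => 1) (vnil (forall (r : forall (k : Nat), Nat), Nat))
the term's type:
  Vec (forall (β : forall (κ : Nat), Nat), Nat) 1
observation: reduction starts at a beta-redex, and 3 normal-order steps reach the normal form.


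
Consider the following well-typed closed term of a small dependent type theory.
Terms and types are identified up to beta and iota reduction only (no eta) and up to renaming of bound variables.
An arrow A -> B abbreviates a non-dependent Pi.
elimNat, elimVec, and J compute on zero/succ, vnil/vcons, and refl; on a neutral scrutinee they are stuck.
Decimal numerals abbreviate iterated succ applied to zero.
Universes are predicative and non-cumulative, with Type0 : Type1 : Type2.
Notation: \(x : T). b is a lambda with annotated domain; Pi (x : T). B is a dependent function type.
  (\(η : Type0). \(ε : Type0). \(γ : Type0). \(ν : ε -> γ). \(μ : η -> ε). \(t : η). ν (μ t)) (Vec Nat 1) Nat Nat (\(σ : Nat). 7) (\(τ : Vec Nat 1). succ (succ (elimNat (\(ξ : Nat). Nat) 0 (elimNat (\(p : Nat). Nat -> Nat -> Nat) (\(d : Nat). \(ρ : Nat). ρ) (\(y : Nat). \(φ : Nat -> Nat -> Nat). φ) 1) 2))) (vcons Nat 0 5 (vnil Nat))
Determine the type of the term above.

the term's type:
  Nat


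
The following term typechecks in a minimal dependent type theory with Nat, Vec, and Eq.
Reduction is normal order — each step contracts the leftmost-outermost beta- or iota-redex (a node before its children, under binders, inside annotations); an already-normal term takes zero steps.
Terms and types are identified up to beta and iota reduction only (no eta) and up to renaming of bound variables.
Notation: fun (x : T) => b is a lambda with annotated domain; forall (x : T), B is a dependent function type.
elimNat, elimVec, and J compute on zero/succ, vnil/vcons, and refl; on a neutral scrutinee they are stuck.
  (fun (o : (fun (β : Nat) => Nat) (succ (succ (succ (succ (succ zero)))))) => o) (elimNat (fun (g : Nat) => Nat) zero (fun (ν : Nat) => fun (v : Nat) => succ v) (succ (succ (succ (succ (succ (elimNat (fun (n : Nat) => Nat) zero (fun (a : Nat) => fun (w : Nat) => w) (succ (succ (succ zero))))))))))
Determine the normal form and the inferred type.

reduced normal form:
  succ (succ (succ (succ (succ zero))))
inferred type:
  Nat
observation: reduction starts at a beta-redex, and 27 normal-order steps reach the normal form.


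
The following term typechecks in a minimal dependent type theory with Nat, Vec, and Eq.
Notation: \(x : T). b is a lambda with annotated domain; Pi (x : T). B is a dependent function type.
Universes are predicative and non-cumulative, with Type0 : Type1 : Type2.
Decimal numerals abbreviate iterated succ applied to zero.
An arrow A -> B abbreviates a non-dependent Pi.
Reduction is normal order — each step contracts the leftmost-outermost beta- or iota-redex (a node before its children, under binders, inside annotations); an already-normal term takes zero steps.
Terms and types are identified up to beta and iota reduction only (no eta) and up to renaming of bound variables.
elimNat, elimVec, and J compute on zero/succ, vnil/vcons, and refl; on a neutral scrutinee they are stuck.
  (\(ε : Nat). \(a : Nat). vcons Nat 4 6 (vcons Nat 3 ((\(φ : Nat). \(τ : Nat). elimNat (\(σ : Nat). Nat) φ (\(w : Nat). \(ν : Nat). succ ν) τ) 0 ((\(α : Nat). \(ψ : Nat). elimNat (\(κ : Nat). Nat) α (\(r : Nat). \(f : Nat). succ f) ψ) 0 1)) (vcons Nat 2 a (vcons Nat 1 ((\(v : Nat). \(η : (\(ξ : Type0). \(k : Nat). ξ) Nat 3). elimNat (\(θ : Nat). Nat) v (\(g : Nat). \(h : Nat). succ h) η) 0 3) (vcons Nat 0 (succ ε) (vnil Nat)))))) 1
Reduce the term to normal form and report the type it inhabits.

normal form:
  \(ε : Nat). vcons Nat 4 6 (vcons Nat 3 1 (vcons Nat 2 ε (vcons Nat 1 3 (vcons Nat 0 2 (vnil Nat)))))
type:
  Nat -> Vec Nat 5


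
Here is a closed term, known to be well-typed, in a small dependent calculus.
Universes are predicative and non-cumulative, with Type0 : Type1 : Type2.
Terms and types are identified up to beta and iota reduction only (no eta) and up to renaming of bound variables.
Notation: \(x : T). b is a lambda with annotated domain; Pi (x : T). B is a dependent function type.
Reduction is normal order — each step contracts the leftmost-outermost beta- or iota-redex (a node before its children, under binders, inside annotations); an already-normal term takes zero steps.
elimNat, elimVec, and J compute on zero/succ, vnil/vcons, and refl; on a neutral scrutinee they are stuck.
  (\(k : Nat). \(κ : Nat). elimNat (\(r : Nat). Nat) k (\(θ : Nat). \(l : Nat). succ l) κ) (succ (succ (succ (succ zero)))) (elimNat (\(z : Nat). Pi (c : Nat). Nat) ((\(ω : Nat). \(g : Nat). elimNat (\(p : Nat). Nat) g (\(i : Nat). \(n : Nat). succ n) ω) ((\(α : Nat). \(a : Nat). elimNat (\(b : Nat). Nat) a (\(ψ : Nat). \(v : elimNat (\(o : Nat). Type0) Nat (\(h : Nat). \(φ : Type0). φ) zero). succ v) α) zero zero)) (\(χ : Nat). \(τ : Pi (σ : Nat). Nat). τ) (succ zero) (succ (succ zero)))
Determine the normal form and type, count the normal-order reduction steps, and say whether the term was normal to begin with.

reduced normal form:
  succ (succ (succ (succ (succ (succ zero)))))
inferred type:
  Nat
reduction steps (normal order): 19
term was already normal: no
first contracted redex: a beta-redex


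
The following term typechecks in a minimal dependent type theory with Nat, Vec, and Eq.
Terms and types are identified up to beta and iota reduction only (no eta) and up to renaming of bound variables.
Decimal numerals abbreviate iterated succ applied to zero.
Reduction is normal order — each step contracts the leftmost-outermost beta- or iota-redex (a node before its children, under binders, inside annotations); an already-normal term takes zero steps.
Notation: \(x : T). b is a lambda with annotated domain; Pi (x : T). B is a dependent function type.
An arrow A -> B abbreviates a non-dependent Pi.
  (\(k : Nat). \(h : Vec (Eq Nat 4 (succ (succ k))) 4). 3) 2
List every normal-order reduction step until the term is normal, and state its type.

normal-order reduction:
  (\(k : Nat). \(h : Vec (Eq Nat 4 (succ (succ k))) 4). 3) 2
  ~> \(k : Vec (Eq Nat 4 4) 4). 3
the term's type:
  Vec (Eq Nat 4 4) 4 -> Nat


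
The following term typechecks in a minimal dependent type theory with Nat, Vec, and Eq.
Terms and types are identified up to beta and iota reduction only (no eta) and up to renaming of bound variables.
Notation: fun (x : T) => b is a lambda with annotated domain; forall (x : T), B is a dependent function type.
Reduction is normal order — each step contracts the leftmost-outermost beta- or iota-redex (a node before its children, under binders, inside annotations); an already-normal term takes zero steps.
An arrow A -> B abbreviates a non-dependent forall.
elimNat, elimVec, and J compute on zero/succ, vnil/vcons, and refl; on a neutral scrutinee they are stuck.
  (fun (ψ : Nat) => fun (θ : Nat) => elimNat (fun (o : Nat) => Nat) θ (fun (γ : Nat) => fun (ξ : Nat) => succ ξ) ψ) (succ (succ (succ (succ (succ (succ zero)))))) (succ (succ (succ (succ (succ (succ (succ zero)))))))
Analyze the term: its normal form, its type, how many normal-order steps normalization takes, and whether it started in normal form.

reduced normal form:
  succ (succ (succ (succ (succ (succ (succ (succ (succ (succ (succ (succ (succ zero))))))))))))
type:
  Nat
steps to reach normal form (normal order): 21
already normal: no
first redex: a beta-redex


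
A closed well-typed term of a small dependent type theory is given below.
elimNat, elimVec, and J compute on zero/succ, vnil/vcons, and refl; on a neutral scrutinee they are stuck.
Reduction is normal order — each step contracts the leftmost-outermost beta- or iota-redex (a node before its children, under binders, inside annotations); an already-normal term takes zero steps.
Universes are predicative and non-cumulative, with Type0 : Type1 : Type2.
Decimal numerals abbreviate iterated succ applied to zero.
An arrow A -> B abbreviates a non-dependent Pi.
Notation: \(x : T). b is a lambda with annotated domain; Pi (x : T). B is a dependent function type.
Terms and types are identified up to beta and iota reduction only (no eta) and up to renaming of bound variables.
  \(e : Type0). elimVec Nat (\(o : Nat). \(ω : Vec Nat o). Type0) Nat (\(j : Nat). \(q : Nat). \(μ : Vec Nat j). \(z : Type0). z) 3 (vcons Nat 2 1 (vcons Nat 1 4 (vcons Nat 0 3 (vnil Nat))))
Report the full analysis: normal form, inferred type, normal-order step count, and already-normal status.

resulting normal form:
  \(e : Type0). Nat
type:
  Type0 -> Type0
normal-order step count: 16
already normal: no
first redex: an elimVec iota-redex


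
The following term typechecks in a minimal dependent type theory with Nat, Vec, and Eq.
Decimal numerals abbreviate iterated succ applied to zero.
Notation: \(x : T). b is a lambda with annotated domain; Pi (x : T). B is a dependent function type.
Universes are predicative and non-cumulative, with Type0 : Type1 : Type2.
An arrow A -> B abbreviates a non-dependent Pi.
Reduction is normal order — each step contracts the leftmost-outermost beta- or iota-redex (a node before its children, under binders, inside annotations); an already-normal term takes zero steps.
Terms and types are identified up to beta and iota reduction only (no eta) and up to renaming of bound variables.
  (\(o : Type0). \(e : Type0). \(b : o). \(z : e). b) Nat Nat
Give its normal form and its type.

reduced normal form:
  \(o : Nat). \(e : Nat). o
type:
  Nat -> Nat -> Nat


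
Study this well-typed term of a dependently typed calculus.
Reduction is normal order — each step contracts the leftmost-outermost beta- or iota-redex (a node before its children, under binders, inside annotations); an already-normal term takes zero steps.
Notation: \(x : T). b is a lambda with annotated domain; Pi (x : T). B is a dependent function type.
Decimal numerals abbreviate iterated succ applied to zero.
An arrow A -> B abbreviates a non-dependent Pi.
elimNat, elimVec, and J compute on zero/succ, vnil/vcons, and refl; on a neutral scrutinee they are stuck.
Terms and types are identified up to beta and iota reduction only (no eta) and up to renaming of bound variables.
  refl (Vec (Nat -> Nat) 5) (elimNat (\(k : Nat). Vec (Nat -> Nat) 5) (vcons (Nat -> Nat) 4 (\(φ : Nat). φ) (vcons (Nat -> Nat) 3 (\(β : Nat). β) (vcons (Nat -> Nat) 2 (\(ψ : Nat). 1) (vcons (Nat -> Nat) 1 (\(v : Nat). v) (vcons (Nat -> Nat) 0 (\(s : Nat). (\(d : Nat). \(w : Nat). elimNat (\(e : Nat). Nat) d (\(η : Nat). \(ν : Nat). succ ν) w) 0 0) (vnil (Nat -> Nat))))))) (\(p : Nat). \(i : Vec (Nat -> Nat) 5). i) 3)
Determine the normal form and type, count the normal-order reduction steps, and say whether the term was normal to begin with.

normal form:
  refl (Vec (Nat -> Nat) 5) (vcons (Nat -> Nat) 4 (\(k : Nat). k) (vcons (Nat -> Nat) 3 (\(φ : Nat). φ) (vcons (Nat -> Nat) 2 (\(β : Nat). 1) (vcons (Nat -> Nat) 1 (\(ψ : Nat). ψ) (vcons (Nat -> Nat) 0 (\(v : Nat). 0) (vnil (Nat -> Nat)))))))
the term's type:
  Eq (Vec (Nat -> Nat) 5) (vcons (Nat -> Nat) 4 (\(k : Nat). k) (vcons (Nat -> Nat) 3 (\(φ : Nat). φ) (vcons (Nat -> Nat) 2 (\(β : Nat). 1) (vcons (Nat -> Nat) 1 (\(ψ : Nat). ψ) (vcons (Nat -> Nat) 0 (\(v : Nat). 0) (vnil (Nat -> Nat))))))) (vcons (Nat -> Nat) 4 (\(s : Nat). s) (vcons (Nat -> Nat) 3 (\(d : Nat). d) (vcons (Nat -> Nat) 2 (\(w : Nat). 1) (vcons (Nat -> Nat) 1 (\(e : Nat). e) (vcons (Nat -> Nat) 0 (\(η : Nat). 0) (vnil (Nat -> Nat)))))))
normal-order step count: 13
started in normal form: no
first redex: an elimNat iota-redex


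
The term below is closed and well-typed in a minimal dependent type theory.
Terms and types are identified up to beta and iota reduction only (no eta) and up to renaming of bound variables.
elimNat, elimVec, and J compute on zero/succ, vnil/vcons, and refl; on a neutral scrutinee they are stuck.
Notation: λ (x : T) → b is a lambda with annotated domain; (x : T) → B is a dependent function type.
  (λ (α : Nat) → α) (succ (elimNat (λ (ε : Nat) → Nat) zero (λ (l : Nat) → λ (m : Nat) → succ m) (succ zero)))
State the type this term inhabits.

type:
  Nat


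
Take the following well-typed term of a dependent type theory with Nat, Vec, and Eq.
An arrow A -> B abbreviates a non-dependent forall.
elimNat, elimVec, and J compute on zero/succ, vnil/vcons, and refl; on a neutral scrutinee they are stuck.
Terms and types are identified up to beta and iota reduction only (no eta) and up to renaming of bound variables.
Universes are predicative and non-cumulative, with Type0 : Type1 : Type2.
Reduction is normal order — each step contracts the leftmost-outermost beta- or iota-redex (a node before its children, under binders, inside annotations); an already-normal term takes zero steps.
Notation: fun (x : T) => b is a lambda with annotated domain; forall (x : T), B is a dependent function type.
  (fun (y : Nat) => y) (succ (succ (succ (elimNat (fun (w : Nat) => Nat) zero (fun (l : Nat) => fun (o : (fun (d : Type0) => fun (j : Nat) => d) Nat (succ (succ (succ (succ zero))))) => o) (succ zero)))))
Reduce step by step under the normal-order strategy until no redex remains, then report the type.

reduction (normal order):
  (fun (y : Nat) => y) (succ (succ (succ (elimNat (fun (w : Nat) => Nat) zero (fun (l : Nat) => fun (o : (fun (d : Type0) => fun (j : Nat) => d) Nat (succ (succ (succ (succ zero))))) => o) (succ zero)))))
  ~> succ (succ (succ (elimNat (fun (y : Nat) => Nat) zero (fun (w : Nat) => fun (l : (fun (o : Type0) => fun (d : Nat) => o) Nat (succ (succ (succ (succ zero))))) => l) (succ zero))))
  ~> succ (succ (succ ((fun (y : Nat) => fun (w : (fun (l : Type0) => fun (o : Nat) => l) Nat (succ (succ (succ (succ zero))))) => w) zero (elimNat (fun (d : Nat) => Nat) zero (fun (j : Nat) => fun (v : (fun (γ : Type0) => fun (q : Nat) => γ) Nat (succ (succ (succ (succ zero))))) => v) zero))))
  ~> succ (succ (succ ((fun (y : (fun (w : Type0) => fun (l : Nat) => w) Nat (succ (succ (succ (succ zero))))) => y) (elimNat (fun (o : Nat) => Nat) zero (fun (d : Nat) => fun (j : (fun (v : Type0) => fun (γ : Nat) => v) Nat (succ (succ (succ (succ zero))))) => j) zero))))
  ~> succ (succ (succ (elimNat (fun (y : Nat) => Nat) zero (fun (w : Nat) => fun (l : (fun (o : Type0) => fun (d : Nat) => o) Nat (succ (succ (succ (succ zero))))) => l) zero)))
  ~> succ (succ (succ zero))
inferred type:
  Nat


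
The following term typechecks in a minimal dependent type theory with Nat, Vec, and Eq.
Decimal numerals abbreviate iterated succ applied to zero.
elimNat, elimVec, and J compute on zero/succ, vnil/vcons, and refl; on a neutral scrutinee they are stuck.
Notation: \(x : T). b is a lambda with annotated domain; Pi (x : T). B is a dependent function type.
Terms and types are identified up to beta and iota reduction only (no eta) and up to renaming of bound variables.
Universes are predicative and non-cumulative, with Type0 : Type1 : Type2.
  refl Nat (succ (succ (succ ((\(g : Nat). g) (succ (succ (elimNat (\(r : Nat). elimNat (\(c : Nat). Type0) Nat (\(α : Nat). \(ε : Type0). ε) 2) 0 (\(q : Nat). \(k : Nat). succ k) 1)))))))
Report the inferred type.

the term's type:
  Eq Nat 6 6


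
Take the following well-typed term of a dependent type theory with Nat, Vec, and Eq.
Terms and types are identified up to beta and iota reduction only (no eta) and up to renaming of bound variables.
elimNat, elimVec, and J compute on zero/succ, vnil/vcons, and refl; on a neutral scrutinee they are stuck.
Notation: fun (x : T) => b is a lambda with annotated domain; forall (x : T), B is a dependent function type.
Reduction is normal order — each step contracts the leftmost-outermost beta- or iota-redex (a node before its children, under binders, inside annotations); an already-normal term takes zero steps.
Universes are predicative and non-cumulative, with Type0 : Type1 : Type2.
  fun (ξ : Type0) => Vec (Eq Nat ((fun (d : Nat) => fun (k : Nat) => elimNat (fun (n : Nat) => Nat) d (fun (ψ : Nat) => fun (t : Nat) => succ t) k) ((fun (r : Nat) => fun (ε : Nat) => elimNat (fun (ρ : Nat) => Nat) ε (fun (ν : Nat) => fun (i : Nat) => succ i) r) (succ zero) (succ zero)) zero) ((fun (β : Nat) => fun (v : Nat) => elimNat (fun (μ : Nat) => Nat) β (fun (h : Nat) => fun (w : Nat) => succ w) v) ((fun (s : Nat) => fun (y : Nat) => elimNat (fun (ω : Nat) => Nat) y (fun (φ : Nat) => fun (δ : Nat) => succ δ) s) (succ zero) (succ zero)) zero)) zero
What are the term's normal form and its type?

normal form:
  fun (ξ : Type0) => Vec (Eq Nat (succ (succ zero)) (succ (succ zero))) zero
the term's type:
  forall (ξ : Type0), Type0
observation: normalization takes exactly 18 steps under the normal-order strategy.


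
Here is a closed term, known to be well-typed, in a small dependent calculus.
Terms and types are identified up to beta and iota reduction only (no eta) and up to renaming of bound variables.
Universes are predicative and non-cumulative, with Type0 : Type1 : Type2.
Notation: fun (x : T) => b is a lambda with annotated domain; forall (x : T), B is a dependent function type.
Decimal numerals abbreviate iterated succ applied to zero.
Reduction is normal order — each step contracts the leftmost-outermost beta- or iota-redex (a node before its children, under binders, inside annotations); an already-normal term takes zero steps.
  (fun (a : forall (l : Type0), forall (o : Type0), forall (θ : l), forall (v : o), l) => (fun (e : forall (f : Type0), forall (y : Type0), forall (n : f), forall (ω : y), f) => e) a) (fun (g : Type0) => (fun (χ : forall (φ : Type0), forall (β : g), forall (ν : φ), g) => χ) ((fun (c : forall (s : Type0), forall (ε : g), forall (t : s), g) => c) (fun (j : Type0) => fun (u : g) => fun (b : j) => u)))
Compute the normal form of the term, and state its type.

resulting normal form:
  fun (a : Type0) => fun (l : Type0) => fun (o : a) => fun (θ : l) => o
the term's type:
  forall (a : Type0), forall (l : Type0), forall (o : a), forall (θ : l), a


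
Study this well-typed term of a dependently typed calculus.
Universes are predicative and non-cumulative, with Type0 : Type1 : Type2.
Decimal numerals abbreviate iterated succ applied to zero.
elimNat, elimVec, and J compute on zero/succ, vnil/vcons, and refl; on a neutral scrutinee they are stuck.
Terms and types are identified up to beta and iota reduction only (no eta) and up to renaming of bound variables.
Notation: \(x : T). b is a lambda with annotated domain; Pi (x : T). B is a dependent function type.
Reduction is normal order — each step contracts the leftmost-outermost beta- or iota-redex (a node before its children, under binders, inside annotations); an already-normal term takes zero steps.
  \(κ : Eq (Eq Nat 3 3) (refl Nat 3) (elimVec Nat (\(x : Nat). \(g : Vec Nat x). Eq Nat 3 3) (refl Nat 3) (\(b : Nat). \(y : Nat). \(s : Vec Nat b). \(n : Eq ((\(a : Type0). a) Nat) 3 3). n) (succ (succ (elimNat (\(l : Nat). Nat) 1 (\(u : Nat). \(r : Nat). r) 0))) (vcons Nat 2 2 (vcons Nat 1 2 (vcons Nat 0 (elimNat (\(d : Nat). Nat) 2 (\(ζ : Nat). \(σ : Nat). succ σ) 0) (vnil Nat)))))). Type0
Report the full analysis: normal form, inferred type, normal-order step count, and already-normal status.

normal form:
  \(κ : Eq (Eq Nat 3 3) (refl Nat 3) (refl Nat 3)). Type0
type:
  Pi (κ : Eq (Eq Nat 3 3) (refl Nat 3) (refl Nat 3)). Type1
reduction steps (normal order): 16
already normal: no
first contracted redex: an elimVec iota-redex
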